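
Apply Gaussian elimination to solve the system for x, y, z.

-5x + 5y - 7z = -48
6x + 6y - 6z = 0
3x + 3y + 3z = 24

(4, 0, 4)

Forward elimination on [A|b]:
R2 <- R2 - (-6/5)*R1:  [      0      12   -72/5  -288/5 ]
R3 <- R3 - (-3/5)*R1:  [     0      6   -6/5  -24/5 ]
R3 <- R3 - (1/2)*R2:  [  0   0   6  24 ]
Row echelon form:
[ -5   5     -7  |     -48 ]
[  0  12  -72/5  |  -288/5 ]
[  0   0      6  |      24 ]
Back-substitution:
z = (24) / 6 = 4
y = (-288/5 - (-72/5)*(4)) / 12 = 0
x = (-48 - (5)*(0) - (-7)*(4)) / -5 = 4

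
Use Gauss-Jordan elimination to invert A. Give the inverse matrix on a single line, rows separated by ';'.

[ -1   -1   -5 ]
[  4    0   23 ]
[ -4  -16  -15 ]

Gauss-Jordan on [A | I]:
R1 <- (1/-1)*R1:  [  1   1   5  |  -1   0   0 ]
R2 <- R2 - (4)*R1:  [  0  -4   3  |   4   1   0 ]
R3 <- R3 - (-4)*R1:  [   0  -12    5  |   -4    0    1 ]
R2 <- (1/-4)*R2:  [    0     1  -3/4  |    -1  -1/4     0 ]
R1 <- R1 - (1)*R2:  [    1     0  23/4  |     0   1/4     0 ]
R3 <- R3 - (-12)*R2:  [   0    0   -4  |  -16   -3    1 ]
R3 <- (1/-4)*R3:  [    0     0     1  |     4   3/4  -1/4 ]
R1 <- R1 - (23/4)*R3:  [      1       0       0  |     -23  -65/16   23/16 ]
R2 <- R2 - (-3/4)*R3:  [     0      1      0  |      2   5/16  -3/16 ]
Right block of [I | A^{-1}] is the inverse:
[ -23  -65/16  23/16 ]
[   2    5/16  -3/16 ]
[   4     3/4   -1/4 ]

inverse = [-23 -65/16 23/16; 2 5/16 -3/16; 4 3/4 -1/4]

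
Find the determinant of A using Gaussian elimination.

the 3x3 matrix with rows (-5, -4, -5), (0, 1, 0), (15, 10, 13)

Forward elimination:
R3 <- R3 - (-3)*R1:  [  0  -2  -2 ]
R3 <- R3 - (-2)*R2:  [  0   0  -2 ]
Upper-triangular form:
[ -5  -4  -5 ]
[  0   1   0 ]
[  0   0  -2 ]
det(A) = (-1)^0 * (-5) * (1) * (-2) = 10  (0 row swaps -> sign +1)

det(A) = 10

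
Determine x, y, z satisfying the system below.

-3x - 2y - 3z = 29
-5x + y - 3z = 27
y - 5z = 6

Forward elimination on [A|b]:
R2 <- R2 - (5/3)*R1:  [     0   13/3      2  -64/3 ]
R3 <- R3 - (3/13)*R2:  [      0       0  -71/13  142/13 ]
Row echelon form:
[ -3    -2      -3  |      29 ]
[  0  13/3       2  |   -64/3 ]
[  0     0  -71/13  |  142/13 ]
Back-substitution:
z = (142/13) / (-71/13) = -2
y = (-64/3 - (2)*(-2)) / (13/3) = -4
x = (29 - (-2)*(-4) - (-3)*(-2)) / -3 = -5

(-5, -4, -2)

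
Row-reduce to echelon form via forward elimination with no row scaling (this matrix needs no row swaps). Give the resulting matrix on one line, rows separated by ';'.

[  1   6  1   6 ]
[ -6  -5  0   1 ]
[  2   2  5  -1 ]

Forward elimination:
R2 <- R2 - (-6)*R1:  [  0  31   6  37 ]
R3 <- R3 - (2)*R1:  [   0  -10    3  -13 ]
R3 <- R3 - (-10/31)*R2:  [      0       0  153/31  -33/31 ]
Row echelon form:
[ 1   6       1       6 ]
[ 0  31       6      37 ]
[ 0   0  153/31  -33/31 ]

REF = [1 6 1 6; 0 31 6 37; 0 0 153/31 -33/31]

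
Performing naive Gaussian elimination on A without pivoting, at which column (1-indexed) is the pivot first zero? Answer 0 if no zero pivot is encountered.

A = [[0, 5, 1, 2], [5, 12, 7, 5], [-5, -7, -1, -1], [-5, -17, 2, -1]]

Naive forward elimination:
Pivot entry (1,1) is zero but row 2 has 5 in column 1 -> naive elimination stops; a row interchange (e.g. R1 <-> R2) would be required here.

first zero-pivot column = 1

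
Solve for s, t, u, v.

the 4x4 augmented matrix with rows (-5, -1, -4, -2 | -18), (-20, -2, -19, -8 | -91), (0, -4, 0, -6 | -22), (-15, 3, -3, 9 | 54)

Forward elimination on [A|b]:
R2 <- R2 - (4)*R1:  [   0    2   -3    0  -19 ]
R4 <- R4 - (3)*R1:  [   0    6    9   15  108 ]
R3 <- R3 - (-2)*R2:  [   0    0   -6   -6  -60 ]
R4 <- R4 - (3)*R2:  [   0    0   18   15  165 ]
R4 <- R4 - (-3)*R3:  [   0    0    0   -3  -15 ]
Row echelon form:
[ -5  -1  -4  -2  |  -18 ]
[  0   2  -3   0  |  -19 ]
[  0   0  -6  -6  |  -60 ]
[  0   0   0  -3  |  -15 ]
Back-substitution:
v = (-15) / -3 = 5
u = (-60 - (-6)*(5)) / -6 = 5
t = (-19 - (-3)*(5)) / 2 = -2
s = (-18 - (-1)*(-2) - (-4)*(5) - (-2)*(5)) / -5 = -2

(-2, -2, 5, 5)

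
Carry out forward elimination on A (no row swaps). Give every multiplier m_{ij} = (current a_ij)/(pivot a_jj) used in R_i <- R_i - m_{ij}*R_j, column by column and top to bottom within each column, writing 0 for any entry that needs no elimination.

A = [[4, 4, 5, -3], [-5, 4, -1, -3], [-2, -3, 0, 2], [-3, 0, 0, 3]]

Forward elimination:
R2 <- R2 - (-5/4)*R1:  [     0      9   21/4  -27/4 ]
R3 <- R3 - (-1/2)*R1:  [   0   -1  5/2  1/2 ]
R4 <- R4 - (-3/4)*R1:  [    0     3  15/4   3/4 ]
R3 <- R3 - (-1/9)*R2:  [     0      0  37/12   -1/4 ]
R4 <- R4 - (1/3)*R2:  [ 0  0  2  3 ]
R4 <- R4 - (24/37)*R3:  [      0       0       0  117/37 ]
Multipliers (in order of application): m_{21} = -5/4, m_{31} = -1/2, m_{41} = -3/4, m_{32} = -1/9, m_{42} = 1/3, m_{43} = 24/37

multipliers: -5/4, -1/2, -3/4, -1/9, 1/3, 24/37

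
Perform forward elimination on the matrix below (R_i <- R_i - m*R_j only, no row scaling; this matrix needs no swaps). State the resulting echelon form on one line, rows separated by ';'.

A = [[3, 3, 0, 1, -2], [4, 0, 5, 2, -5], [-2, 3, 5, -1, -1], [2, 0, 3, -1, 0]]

REF = [3 3 0 1 -2; 0 -4 5 2/3 -7/3; 0 0 45/4 1/2 -21/4; 0 0 0 -91/45 41/15]

Forward elimination:
R2 <- R2 - (4/3)*R1:  [    0    -4     5   2/3  -7/3 ]
R3 <- R3 - (-2/3)*R1:  [    0     5     5  -1/3  -7/3 ]
R4 <- R4 - (2/3)*R1:  [    0    -2     3  -5/3   4/3 ]
R3 <- R3 - (-5/4)*R2:  [     0      0   45/4    1/2  -21/4 ]
R4 <- R4 - (1/2)*R2:  [   0    0  1/2   -2  5/2 ]
R4 <- R4 - (2/45)*R3:  [      0       0       0  -91/45   41/15 ]
Row echelon form:
[ 3   3     0       1     -2 ]
[ 0  -4     5     2/3   -7/3 ]
[ 0   0  45/4     1/2  -21/4 ]
[ 0   0     0  -91/45  41/15 ]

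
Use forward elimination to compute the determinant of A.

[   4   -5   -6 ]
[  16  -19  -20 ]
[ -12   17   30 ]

Forward elimination:
R2 <- R2 - (4)*R1:  [ 0  1  4 ]
R3 <- R3 - (-3)*R1:  [  0   2  12 ]
R3 <- R3 - (2)*R2:  [ 0  0  4 ]
Upper-triangular form:
[ 4  -5  -6 ]
[ 0   1   4 ]
[ 0   0   4 ]
det(A) = (-1)^0 * (4) * (1) * (4) = 16  (0 row swaps -> sign +1)

det(A) = 16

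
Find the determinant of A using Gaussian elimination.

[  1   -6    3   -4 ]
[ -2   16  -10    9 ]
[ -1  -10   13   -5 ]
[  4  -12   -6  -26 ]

det(A) = -120

Forward elimination:
R2 <- R2 - (-2)*R1:  [  0   4  -4   1 ]
R3 <- R3 - (-1)*R1:  [   0  -16   16   -9 ]
R4 <- R4 - (4)*R1:  [   0   12  -18  -10 ]
R3 <- R3 - (-4)*R2:  [  0   0   0  -5 ]
R4 <- R4 - (3)*R2:  [   0    0   -6  -13 ]
R3 <-> R4   (pivot in column 3 was zero)
[ 1  -6   3   -4 ]
[ 0   4  -4    1 ]
[ 0   0  -6  -13 ]
[ 0   0   0   -5 ]
Upper-triangular form:
[ 1  -6   3   -4 ]
[ 0   4  -4    1 ]
[ 0   0  -6  -13 ]
[ 0   0   0   -5 ]
det(A) = (-1)^1 * (1) * (4) * (-6) * (-5) = -120  (1 row swap -> sign -1)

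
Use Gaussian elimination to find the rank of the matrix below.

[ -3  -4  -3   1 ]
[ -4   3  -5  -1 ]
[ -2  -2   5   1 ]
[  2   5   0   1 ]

Row reduction:
R2 <- R2 - (4/3)*R1:  [    0  25/3    -1  -7/3 ]
R3 <- R3 - (2/3)*R1:  [   0  2/3    7  1/3 ]
R4 <- R4 - (-2/3)*R1:  [   0  7/3   -2  5/3 ]
R3 <- R3 - (2/25)*R2:  [      0       0  177/25   13/25 ]
R4 <- R4 - (7/25)*R2:  [      0       0  -43/25   58/25 ]
R4 <- R4 - (-43/177)*R3:  [       0        0        0  433/177 ]
Row echelon form:
[ -3    -4      -3        1 ]
[  0  25/3      -1     -7/3 ]
[  0     0  177/25    13/25 ]
[  0     0       0  433/177 ]
Nonzero rows / pivot columns: 4

rank(A) = 4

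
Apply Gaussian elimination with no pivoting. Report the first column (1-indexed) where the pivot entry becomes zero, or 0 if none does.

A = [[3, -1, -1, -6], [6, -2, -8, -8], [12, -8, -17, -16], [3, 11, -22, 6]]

Naive forward elimination:
R2 <- R2 - (2)*R1:  [  0   0  -6   4 ]
R3 <- R3 - (4)*R1:  [   0   -4  -13    8 ]
R4 <- R4 - (1)*R1:  [   0   12  -21   12 ]
Matrix at this point:
[ 3  -1   -1  -6 ]
[ 0   0   -6   4 ]
[ 0  -4  -13   8 ]
[ 0  12  -21  12 ]
Pivot entry (2,2) is zero but row 3 has -4 in column 2 -> naive elimination stops; a row interchange (e.g. R2 <-> R3) would be required here.

first zero-pivot column = 2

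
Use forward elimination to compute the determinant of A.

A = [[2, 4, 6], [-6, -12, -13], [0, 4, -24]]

Forward elimination:
R2 <- R2 - (-3)*R1:  [ 0  0  5 ]
R2 <-> R3   (pivot in column 2 was zero)
[ 2  4    6 ]
[ 0  4  -24 ]
[ 0  0    5 ]
Upper-triangular form:
[ 2  4    6 ]
[ 0  4  -24 ]
[ 0  0    5 ]
det(A) = (-1)^1 * (2) * (4) * (5) = -40  (1 row swap -> sign -1)

det(A) = -40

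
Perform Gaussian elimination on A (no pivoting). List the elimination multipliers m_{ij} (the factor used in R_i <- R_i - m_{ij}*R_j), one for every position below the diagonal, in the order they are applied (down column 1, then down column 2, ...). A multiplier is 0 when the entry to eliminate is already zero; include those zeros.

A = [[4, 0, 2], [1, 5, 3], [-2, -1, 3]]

multipliers: 1/4, -1/2, -1/5

Forward elimination:
R2 <- R2 - (1/4)*R1:  [   0    5  5/2 ]
R3 <- R3 - (-1/2)*R1:  [  0  -1   4 ]
R3 <- R3 - (-1/5)*R2:  [   0    0  9/2 ]
Multipliers (in order of application): m_{21} = 1/4, m_{31} = -1/2, m_{32} = -1/5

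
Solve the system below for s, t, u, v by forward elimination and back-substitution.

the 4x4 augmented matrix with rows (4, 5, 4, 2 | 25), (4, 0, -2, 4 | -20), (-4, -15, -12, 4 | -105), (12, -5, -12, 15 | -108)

Forward elimination on [A|b]:
R2 <- R2 - (1)*R1:  [   0   -5   -6    2  -45 ]
R3 <- R3 - (-1)*R1:  [   0  -10   -8    6  -80 ]
R4 <- R4 - (3)*R1:  [    0   -20   -24     9  -183 ]
R3 <- R3 - (2)*R2:  [  0   0   4   2  10 ]
R4 <- R4 - (4)*R2:  [  0   0   0   1  -3 ]
Row echelon form:
[ 4   5   4  2  |   25 ]
[ 0  -5  -6  2  |  -45 ]
[ 0   0   4  2  |   10 ]
[ 0   0   0  1  |   -3 ]
Back-substitution:
v = (-3) / 1 = -3
u = (10 - (2)*(-3)) / 4 = 4
t = (-45 - (-6)*(4) - (2)*(-3)) / -5 = 3
s = (25 - (5)*(3) - (4)*(4) - (2)*(-3)) / 4 = 0

(0, 3, 4, -3)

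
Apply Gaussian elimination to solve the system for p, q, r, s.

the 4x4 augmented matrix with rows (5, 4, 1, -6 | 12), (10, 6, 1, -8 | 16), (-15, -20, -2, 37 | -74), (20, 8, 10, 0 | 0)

Forward elimination on [A|b]:
R2 <- R2 - (2)*R1:  [  0  -2  -1   4  -8 ]
R3 <- R3 - (-3)*R1:  [   0   -8    1   19  -38 ]
R4 <- R4 - (4)*R1:  [   0   -8    6   24  -48 ]
R3 <- R3 - (4)*R2:  [  0   0   5   3  -6 ]
R4 <- R4 - (4)*R2:  [   0    0   10    8  -16 ]
R4 <- R4 - (2)*R3:  [  0   0   0   2  -4 ]
Row echelon form:
[ 5   4   1  -6  |  12 ]
[ 0  -2  -1   4  |  -8 ]
[ 0   0   5   3  |  -6 ]
[ 0   0   0   2  |  -4 ]
Back-substitution:
s = (-4) / 2 = -2
r = (-6 - (3)*(-2)) / 5 = 0
q = (-8 - (-1)*(0) - (4)*(-2)) / -2 = 0
p = (12 - (4)*(0) - (1)*(0) - (-6)*(-2)) / 5 = 0

(0, 0, 0, -2)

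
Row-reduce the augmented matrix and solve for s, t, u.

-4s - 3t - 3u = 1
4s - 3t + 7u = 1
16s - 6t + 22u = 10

(5, -3, -4)

Forward elimination on [A|b]:
R2 <- R2 - (-1)*R1:  [  0  -6   4   2 ]
R3 <- R3 - (-4)*R1:  [   0  -18   10   14 ]
R3 <- R3 - (3)*R2:  [  0   0  -2   8 ]
Row echelon form:
[ -4  -3  -3  |  1 ]
[  0  -6   4  |  2 ]
[  0   0  -2  |  8 ]
Back-substitution:
u = (8) / -2 = -4
t = (2 - (4)*(-4)) / -6 = -3
s = (1 - (-3)*(-3) - (-3)*(-4)) / -4 = 5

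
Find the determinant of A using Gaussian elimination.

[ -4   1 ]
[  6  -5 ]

det(A) = 14

Forward elimination:
R2 <- R2 - (-3/2)*R1:  [    0  -7/2 ]
Upper-triangular form:
[ -4     1 ]
[  0  -7/2 ]
det(A) = (-1)^0 * (-4) * (-7/2) = 14  (0 row swaps -> sign +1)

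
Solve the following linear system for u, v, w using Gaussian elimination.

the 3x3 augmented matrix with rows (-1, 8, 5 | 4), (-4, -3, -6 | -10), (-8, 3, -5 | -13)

(1, 0, 1)

Forward elimination on [A|b]:
R2 <- R2 - (4)*R1:  [   0  -35  -26  -26 ]
R3 <- R3 - (8)*R1:  [   0  -61  -45  -45 ]
R3 <- R3 - (61/35)*R2:  [     0      0  11/35  11/35 ]
Row echelon form:
[ -1    8      5  |      4 ]
[  0  -35    -26  |    -26 ]
[  0    0  11/35  |  11/35 ]
Back-substitution:
w = (11/35) / (11/35) = 1
v = (-26 - (-26)*(1)) / -35 = 0
u = (4 - (8)*(0) - (5)*(1)) / -1 = 1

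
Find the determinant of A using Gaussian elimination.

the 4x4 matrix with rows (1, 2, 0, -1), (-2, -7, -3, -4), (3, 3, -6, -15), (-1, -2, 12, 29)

Forward elimination:
R2 <- R2 - (-2)*R1:  [  0  -3  -3  -6 ]
R3 <- R3 - (3)*R1:  [   0   -3   -6  -12 ]
R4 <- R4 - (-1)*R1:  [  0   0  12  28 ]
R3 <- R3 - (1)*R2:  [  0   0  -3  -6 ]
R4 <- R4 - (-4)*R3:  [ 0  0  0  4 ]
Upper-triangular form:
[ 1   2   0  -1 ]
[ 0  -3  -3  -6 ]
[ 0   0  -3  -6 ]
[ 0   0   0   4 ]
det(A) = (-1)^0 * (1) * (-3) * (-3) * (4) = 36  (0 row swaps -> sign +1)

det(A) = 36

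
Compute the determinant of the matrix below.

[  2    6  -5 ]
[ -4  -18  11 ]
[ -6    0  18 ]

det(A) = -72

Forward elimination:
R2 <- R2 - (-2)*R1:  [  0  -6   1 ]
R3 <- R3 - (-3)*R1:  [  0  18   3 ]
R3 <- R3 - (-3)*R2:  [ 0  0  6 ]
Upper-triangular form:
[ 2   6  -5 ]
[ 0  -6   1 ]
[ 0   0   6 ]
det(A) = (-1)^0 * (2) * (-6) * (6) = -72  (0 row swaps -> sign +1)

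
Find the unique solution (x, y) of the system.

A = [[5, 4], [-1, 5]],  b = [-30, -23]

(-2, -5)

Forward elimination on [A|b]:
R2 <- R2 - (-1/5)*R1:  [    0  29/5   -29 ]
Row echelon form:
[ 5     4  |  -30 ]
[ 0  29/5  |  -29 ]
Back-substitution:
y = (-29) / (29/5) = -5
x = (-30 - (4)*(-5)) / 5 = -2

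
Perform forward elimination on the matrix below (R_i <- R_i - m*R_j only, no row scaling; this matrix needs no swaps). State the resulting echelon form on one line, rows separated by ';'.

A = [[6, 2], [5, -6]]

Forward elimination:
R2 <- R2 - (5/6)*R1:  [     0  -23/3 ]
Row echelon form:
[ 6      2 ]
[ 0  -23/3 ]

REF = [6 2; 0 -23/3]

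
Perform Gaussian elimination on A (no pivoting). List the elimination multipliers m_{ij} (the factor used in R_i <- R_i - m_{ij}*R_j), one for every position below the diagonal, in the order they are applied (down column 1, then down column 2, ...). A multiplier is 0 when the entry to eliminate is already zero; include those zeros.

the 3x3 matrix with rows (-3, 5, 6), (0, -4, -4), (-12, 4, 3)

Forward elimination:
R2: entry in column 1 is already 0 -> m_{21} = 0 (no row operation needed)
R3 <- R3 - (4)*R1:  [   0  -16  -21 ]
R3 <- R3 - (4)*R2:  [  0   0  -5 ]
Multipliers (in order of application): m_{21} = 0, m_{31} = 4, m_{32} = 4

multipliers: 0, 4, 4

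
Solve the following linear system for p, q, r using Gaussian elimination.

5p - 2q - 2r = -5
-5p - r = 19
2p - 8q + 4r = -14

Forward elimination on [A|b]:
R2 <- R2 - (-1)*R1:  [  0  -2  -3  14 ]
R3 <- R3 - (2/5)*R1:  [     0  -36/5   24/5    -12 ]
R3 <- R3 - (18/5)*R2:  [      0       0    78/5  -312/5 ]
Row echelon form:
[ 5  -2    -2  |      -5 ]
[ 0  -2    -3  |      14 ]
[ 0   0  78/5  |  -312/5 ]
Back-substitution:
r = (-312/5) / (78/5) = -4
q = (14 - (-3)*(-4)) / -2 = -1
p = (-5 - (-2)*(-1) - (-2)*(-4)) / 5 = -3

(-3, -1, -4)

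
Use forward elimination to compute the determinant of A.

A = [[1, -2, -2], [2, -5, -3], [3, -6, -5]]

det(A) = -1

Forward elimination:
R2 <- R2 - (2)*R1:  [  0  -1   1 ]
R3 <- R3 - (3)*R1:  [ 0  0  1 ]
Upper-triangular form:
[ 1  -2  -2 ]
[ 0  -1   1 ]
[ 0   0   1 ]
det(A) = (-1)^0 * (1) * (-1) * (1) = -1  (0 row swaps -> sign +1)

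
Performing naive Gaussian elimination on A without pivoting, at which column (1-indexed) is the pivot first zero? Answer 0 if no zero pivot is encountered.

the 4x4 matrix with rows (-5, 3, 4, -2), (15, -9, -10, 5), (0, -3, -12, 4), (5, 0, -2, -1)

Naive forward elimination:
R2 <- R2 - (-3)*R1:  [  0   0   2  -1 ]
R4 <- R4 - (-1)*R1:  [  0   3   2  -3 ]
Matrix at this point:
[ -5   3    4  -2 ]
[  0   0    2  -1 ]
[  0  -3  -12   4 ]
[  0   3    2  -3 ]
Pivot entry (2,2) is zero but row 3 has -3 in column 2 -> naive elimination stops; a row interchange (e.g. R2 <-> R3) would be required here.

first zero-pivot column = 2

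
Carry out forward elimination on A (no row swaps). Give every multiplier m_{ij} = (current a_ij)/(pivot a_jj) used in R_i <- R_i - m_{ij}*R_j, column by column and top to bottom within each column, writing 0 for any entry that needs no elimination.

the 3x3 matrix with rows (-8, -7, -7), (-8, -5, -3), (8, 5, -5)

Forward elimination:
R2 <- R2 - (1)*R1:  [ 0  2  4 ]
R3 <- R3 - (-1)*R1:  [   0   -2  -12 ]
R3 <- R3 - (-1)*R2:  [  0   0  -8 ]
Multipliers (in order of application): m_{21} = 1, m_{31} = -1, m_{32} = -1

multipliers: 1, -1, -1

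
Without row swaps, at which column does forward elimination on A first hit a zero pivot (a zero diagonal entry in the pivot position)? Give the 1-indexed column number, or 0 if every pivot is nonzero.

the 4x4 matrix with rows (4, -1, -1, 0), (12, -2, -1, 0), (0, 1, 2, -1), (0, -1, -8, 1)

Naive forward elimination:
R2 <- R2 - (3)*R1:  [ 0  1  2  0 ]
R3 <- R3 - (1)*R2:  [  0   0   0  -1 ]
R4 <- R4 - (-1)*R2:  [  0   0  -6   1 ]
Matrix at this point:
[ 4  -1  -1   0 ]
[ 0   1   2   0 ]
[ 0   0   0  -1 ]
[ 0   0  -6   1 ]
Pivot entry (3,3) is zero but row 4 has -6 in column 3 -> naive elimination stops; a row interchange (e.g. R3 <-> R4) would be required here.

first zero-pivot column = 3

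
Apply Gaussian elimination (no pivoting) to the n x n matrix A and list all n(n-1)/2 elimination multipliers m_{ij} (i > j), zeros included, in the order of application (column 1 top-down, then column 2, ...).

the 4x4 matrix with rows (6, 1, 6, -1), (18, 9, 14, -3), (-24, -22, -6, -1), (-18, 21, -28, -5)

Forward elimination:
R2 <- R2 - (3)*R1:  [  0   6  -4   0 ]
R3 <- R3 - (-4)*R1:  [   0  -18   18   -5 ]
R4 <- R4 - (-3)*R1:  [   0   24  -10   -8 ]
R3 <- R3 - (-3)*R2:  [  0   0   6  -5 ]
R4 <- R4 - (4)*R2:  [  0   0   6  -8 ]
R4 <- R4 - (1)*R3:  [  0   0   0  -3 ]
Multipliers (in order of application): m_{21} = 3, m_{31} = -4, m_{41} = -3, m_{32} = -3, m_{42} = 4, m_{43} = 1

multipliers: 3, -4, -3, -3, 4, 1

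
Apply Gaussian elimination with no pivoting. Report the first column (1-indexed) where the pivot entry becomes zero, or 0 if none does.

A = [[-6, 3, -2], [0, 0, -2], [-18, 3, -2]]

first zero-pivot column = 2

Naive forward elimination:
R3 <- R3 - (3)*R1:  [  0  -6   4 ]
Matrix at this point:
[ -6   3  -2 ]
[  0   0  -2 ]
[  0  -6   4 ]
Pivot entry (2,2) is zero but row 3 has -6 in column 2 -> naive elimination stops; a row interchange (e.g. R2 <-> R3) would be required here.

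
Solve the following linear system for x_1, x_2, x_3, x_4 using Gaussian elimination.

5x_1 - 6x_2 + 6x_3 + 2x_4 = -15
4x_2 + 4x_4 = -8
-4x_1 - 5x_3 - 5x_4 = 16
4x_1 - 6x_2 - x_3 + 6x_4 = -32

(1, 2, 0, -4)

Forward elimination on [A|b]:
R3 <- R3 - (-4/5)*R1:  [     0  -24/5   -1/5  -17/5      4 ]
R4 <- R4 - (4/5)*R1:  [     0   -6/5  -29/5   22/5    -20 ]
R3 <- R3 - (-6/5)*R2:  [     0      0   -1/5    7/5  -28/5 ]
R4 <- R4 - (-3/10)*R2:  [      0       0   -29/5    28/5  -112/5 ]
R4 <- R4 - (29)*R3:  [   0    0    0  -35  140 ]
Row echelon form:
[ 5  -6     6    2  |    -15 ]
[ 0   4     0    4  |     -8 ]
[ 0   0  -1/5  7/5  |  -28/5 ]
[ 0   0     0  -35  |    140 ]
Back-substitution:
x_4 = (140) / -35 = -4
x_3 = (-28/5 - (7/5)*(-4)) / (-1/5) = 0
x_2 = (-8 - (4)*(-4)) / 4 = 2
x_1 = (-15 - (-6)*(2) - (6)*(0) - (2)*(-4)) / 5 = 1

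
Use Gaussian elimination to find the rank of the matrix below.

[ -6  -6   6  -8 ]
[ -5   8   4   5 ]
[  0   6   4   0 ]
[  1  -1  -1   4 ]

Row reduction:
R2 <- R2 - (5/6)*R1:  [    0    13    -1  35/3 ]
R4 <- R4 - (-1/6)*R1:  [   0   -2    0  8/3 ]
R3 <- R3 - (6/13)*R2:  [      0       0   58/13  -70/13 ]
R4 <- R4 - (-2/13)*R2:  [     0      0  -2/13  58/13 ]
R4 <- R4 - (-1/29)*R3:  [      0       0       0  124/29 ]
Row echelon form:
[ -6  -6      6      -8 ]
[  0  13     -1    35/3 ]
[  0   0  58/13  -70/13 ]
[  0   0      0  124/29 ]
Nonzero rows / pivot columns: 4

rank(A) = 4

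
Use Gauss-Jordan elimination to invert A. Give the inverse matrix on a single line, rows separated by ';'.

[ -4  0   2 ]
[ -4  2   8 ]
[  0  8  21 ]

Gauss-Jordan on [A | I]:
R1 <- (1/-4)*R1:  [    1     0  -1/2  |  -1/4     0     0 ]
R2 <- R2 - (-4)*R1:  [  0   2   6  |  -1   1   0 ]
R2 <- (1/2)*R2:  [    0     1     3  |  -1/2   1/2     0 ]
R3 <- R3 - (8)*R2:  [  0   0  -3  |   4  -4   1 ]
R3 <- (1/-3)*R3:  [    0     0     1  |  -4/3   4/3  -1/3 ]
R1 <- R1 - (-1/2)*R3:  [      1       0       0  |  -11/12     2/3    -1/6 ]
R2 <- R2 - (3)*R3:  [    0     1     0  |   7/2  -7/2     1 ]
Right block of [I | A^{-1}] is the inverse:
[ -11/12   2/3  -1/6 ]
[    7/2  -7/2     1 ]
[   -4/3   4/3  -1/3 ]

inverse = [-11/12 2/3 -1/6; 7/2 -7/2 1; -4/3 4/3 -1/3]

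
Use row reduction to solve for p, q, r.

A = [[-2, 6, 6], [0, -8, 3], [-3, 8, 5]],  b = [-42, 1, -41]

(0, -2, -5)

Forward elimination on [A|b]:
R3 <- R3 - (3/2)*R1:  [  0  -1  -4  22 ]
R3 <- R3 - (1/8)*R2:  [     0      0  -35/8  175/8 ]
Row echelon form:
[ -2   6      6  |    -42 ]
[  0  -8      3  |      1 ]
[  0   0  -35/8  |  175/8 ]
Back-substitution:
r = (175/8) / (-35/8) = -5
q = (1 - (3)*(-5)) / -8 = -2
p = (-42 - (6)*(-2) - (6)*(-5)) / -2 = 0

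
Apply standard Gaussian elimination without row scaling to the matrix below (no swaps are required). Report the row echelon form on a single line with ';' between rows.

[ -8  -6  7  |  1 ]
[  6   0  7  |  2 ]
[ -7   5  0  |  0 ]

Forward elimination:
R2 <- R2 - (-3/4)*R1:  [    0  -9/2  49/4  11/4 ]
R3 <- R3 - (7/8)*R1:  [     0   41/4  -49/8   -7/8 ]
R3 <- R3 - (-41/18)*R2:  [     0      0  196/9  97/18 ]
Row echelon form:
[ -8    -6      7  |      1 ]
[  0  -9/2   49/4  |   11/4 ]
[  0     0  196/9  |  97/18 ]

REF = [-8 -6 7 1; 0 -9/2 49/4 11/4; 0 0 196/9 97/18]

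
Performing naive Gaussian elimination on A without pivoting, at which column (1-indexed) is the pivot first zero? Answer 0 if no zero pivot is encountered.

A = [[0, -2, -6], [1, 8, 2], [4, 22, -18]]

first zero-pivot column = 1

Naive forward elimination:
Pivot entry (1,1) is zero but row 2 has 1 in column 1 -> naive elimination stops; a row interchange (e.g. R1 <-> R2) would be required here.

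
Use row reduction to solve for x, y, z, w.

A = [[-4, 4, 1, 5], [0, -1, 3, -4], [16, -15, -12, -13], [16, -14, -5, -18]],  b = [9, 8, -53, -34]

(-2, 4, 0, -3)

Forward elimination on [A|b]:
R3 <- R3 - (-4)*R1:  [   0    1   -8    7  -17 ]
R4 <- R4 - (-4)*R1:  [  0   2  -1   2   2 ]
R3 <- R3 - (-1)*R2:  [  0   0  -5   3  -9 ]
R4 <- R4 - (-2)*R2:  [  0   0   5  -6  18 ]
R4 <- R4 - (-1)*R3:  [  0   0   0  -3   9 ]
Row echelon form:
[ -4   4   1   5  |   9 ]
[  0  -1   3  -4  |   8 ]
[  0   0  -5   3  |  -9 ]
[  0   0   0  -3  |   9 ]
Back-substitution:
w = (9) / -3 = -3
z = (-9 - (3)*(-3)) / -5 = 0
y = (8 - (3)*(0) - (-4)*(-3)) / -1 = 4
x = (9 - (4)*(4) - (1)*(0) - (5)*(-3)) / -4 = -2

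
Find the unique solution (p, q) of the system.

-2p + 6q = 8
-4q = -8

(2, 2)

Forward elimination on [A|b]:
Row echelon form:
[ -2   6  |   8 ]
[  0  -4  |  -8 ]
Back-substitution:
q = (-8) / -4 = 2
p = (8 - (6)*(2)) / -2 = 2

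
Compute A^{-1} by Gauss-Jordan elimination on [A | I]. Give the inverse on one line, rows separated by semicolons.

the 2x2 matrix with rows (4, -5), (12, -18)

Gauss-Jordan on [A | I]:
R1 <- (1/4)*R1:  [    1  -5/4  |   1/4     0 ]
R2 <- R2 - (12)*R1:  [  0  -3  |  -3   1 ]
R2 <- (1/-3)*R2:  [    0     1  |     1  -1/3 ]
R1 <- R1 - (-5/4)*R2:  [     1      0  |    3/2  -5/12 ]
Right block of [I | A^{-1}] is the inverse:
[ 3/2  -5/12 ]
[   1   -1/3 ]

inverse = [3/2 -5/12; 1 -1/3]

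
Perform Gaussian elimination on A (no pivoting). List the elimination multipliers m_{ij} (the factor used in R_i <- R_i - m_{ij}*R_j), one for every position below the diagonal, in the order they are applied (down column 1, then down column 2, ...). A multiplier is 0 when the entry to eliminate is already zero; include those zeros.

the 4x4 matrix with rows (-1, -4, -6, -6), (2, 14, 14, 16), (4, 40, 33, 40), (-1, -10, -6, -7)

Forward elimination:
R2 <- R2 - (-2)*R1:  [ 0  6  2  4 ]
R3 <- R3 - (-4)*R1:  [  0  24   9  16 ]
R4 <- R4 - (1)*R1:  [  0  -6   0  -1 ]
R3 <- R3 - (4)*R2:  [ 0  0  1  0 ]
R4 <- R4 - (-1)*R2:  [ 0  0  2  3 ]
R4 <- R4 - (2)*R3:  [ 0  0  0  3 ]
Multipliers (in order of application): m_{21} = -2, m_{31} = -4, m_{41} = 1, m_{32} = 4, m_{42} = -1, m_{43} = 2

multipliers: -2, -4, 1, 4, -1, 2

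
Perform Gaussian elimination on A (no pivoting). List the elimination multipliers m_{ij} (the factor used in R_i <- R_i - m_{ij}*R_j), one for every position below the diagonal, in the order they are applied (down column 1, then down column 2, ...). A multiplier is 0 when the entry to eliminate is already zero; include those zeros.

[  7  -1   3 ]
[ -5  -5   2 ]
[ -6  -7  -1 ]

Forward elimination:
R2 <- R2 - (-5/7)*R1:  [     0  -40/7   29/7 ]
R3 <- R3 - (-6/7)*R1:  [     0  -55/7   11/7 ]
R3 <- R3 - (11/8)*R2:  [     0      0  -33/8 ]
Multipliers (in order of application): m_{21} = -5/7, m_{31} = -6/7, m_{32} = 11/8

multipliers: -5/7, -6/7, 11/8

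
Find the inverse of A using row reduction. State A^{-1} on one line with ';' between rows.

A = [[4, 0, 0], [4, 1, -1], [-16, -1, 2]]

inverse = [1/4 0 0; 2 2 1; 3 1 1]

Gauss-Jordan on [A | I]:
R1 <- (1/4)*R1:  [   1    0    0  |  1/4    0    0 ]
R2 <- R2 - (4)*R1:  [  0   1  -1  |  -1   1   0 ]
R3 <- R3 - (-16)*R1:  [  0  -1   2  |   4   0   1 ]
R3 <- R3 - (-1)*R2:  [ 0  0  1  |  3  1  1 ]
R2 <- R2 - (-1)*R3:  [ 0  1  0  |  2  2  1 ]
Right block of [I | A^{-1}] is the inverse:
[ 1/4  0  0 ]
[   2  2  1 ]
[   3  1  1 ]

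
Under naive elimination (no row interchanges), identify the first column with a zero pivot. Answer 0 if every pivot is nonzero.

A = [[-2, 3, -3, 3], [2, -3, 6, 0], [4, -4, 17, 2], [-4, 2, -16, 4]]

first zero-pivot column = 2

Naive forward elimination:
R2 <- R2 - (-1)*R1:  [ 0  0  3  3 ]
R3 <- R3 - (-2)*R1:  [  0   2  11   8 ]
R4 <- R4 - (2)*R1:  [   0   -4  -10   -2 ]
Matrix at this point:
[ -2   3   -3   3 ]
[  0   0    3   3 ]
[  0   2   11   8 ]
[  0  -4  -10  -2 ]
Pivot entry (2,2) is zero but row 3 has 2 in column 2 -> naive elimination stops; a row interchange (e.g. R2 <-> R3) would be required here.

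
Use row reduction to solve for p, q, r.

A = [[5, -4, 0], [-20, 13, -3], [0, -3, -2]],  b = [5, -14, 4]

Forward elimination on [A|b]:
R2 <- R2 - (-4)*R1:  [  0  -3  -3   6 ]
R3 <- R3 - (1)*R2:  [  0   0   1  -2 ]
Row echelon form:
[ 5  -4   0  |   5 ]
[ 0  -3  -3  |   6 ]
[ 0   0   1  |  -2 ]
Back-substitution:
r = (-2) / 1 = -2
q = (6 - (-3)*(-2)) / -3 = 0
p = (5 - (-4)*(0)) / 5 = 1

(1, 0, -2)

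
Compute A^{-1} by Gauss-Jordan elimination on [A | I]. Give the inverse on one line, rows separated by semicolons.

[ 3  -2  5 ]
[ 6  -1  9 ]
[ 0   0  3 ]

inverse = [-1/9 2/9 -13/27; -2/3 1/3 1/9; 0 0 1/3]

Gauss-Jordan on [A | I]:
R1 <- (1/3)*R1:  [    1  -2/3   5/3  |   1/3     0     0 ]
R2 <- R2 - (6)*R1:  [  0   3  -1  |  -2   1   0 ]
R2 <- (1/3)*R2:  [    0     1  -1/3  |  -2/3   1/3     0 ]
R1 <- R1 - (-2/3)*R2:  [    1     0  13/9  |  -1/9   2/9     0 ]
R3 <- (1/3)*R3:  [   0    0    1  |    0    0  1/3 ]
R1 <- R1 - (13/9)*R3:  [      1       0       0  |    -1/9     2/9  -13/27 ]
R2 <- R2 - (-1/3)*R3:  [    0     1     0  |  -2/3   1/3   1/9 ]
Right block of [I | A^{-1}] is the inverse:
[ -1/9  2/9  -13/27 ]
[ -2/3  1/3     1/9 ]
[    0    0     1/3 ]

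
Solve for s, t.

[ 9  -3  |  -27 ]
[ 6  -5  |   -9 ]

(-4, -3)

Forward elimination on [A|b]:
R2 <- R2 - (2/3)*R1:  [  0  -3   9 ]
Row echelon form:
[ 9  -3  |  -27 ]
[ 0  -3  |    9 ]
Back-substitution:
t = (9) / -3 = -3
s = (-27 - (-3)*(-3)) / 9 = -4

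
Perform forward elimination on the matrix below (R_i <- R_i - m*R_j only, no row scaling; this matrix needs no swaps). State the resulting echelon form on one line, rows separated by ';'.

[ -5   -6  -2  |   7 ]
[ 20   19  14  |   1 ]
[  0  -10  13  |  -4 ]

Forward elimination:
R2 <- R2 - (-4)*R1:  [  0  -5   6  29 ]
R3 <- R3 - (2)*R2:  [   0    0    1  -62 ]
Row echelon form:
[ -5  -6  -2  |    7 ]
[  0  -5   6  |   29 ]
[  0   0   1  |  -62 ]

REF = [-5 -6 -2 7; 0 -5 6 29; 0 0 1 -62]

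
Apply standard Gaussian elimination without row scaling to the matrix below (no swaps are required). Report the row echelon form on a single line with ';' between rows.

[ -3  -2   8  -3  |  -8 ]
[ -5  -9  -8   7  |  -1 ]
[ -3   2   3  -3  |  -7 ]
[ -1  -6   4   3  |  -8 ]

Forward elimination:
R2 <- R2 - (5/3)*R1:  [     0  -17/3  -64/3     12   37/3 ]
R3 <- R3 - (1)*R1:  [  0   4  -5   0   1 ]
R4 <- R4 - (1/3)*R1:  [     0  -16/3    4/3      4  -16/3 ]
R3 <- R3 - (-12/17)*R2:  [       0        0  -341/17   144/17   165/17 ]
R4 <- R4 - (16/17)*R2:  [       0        0   364/17  -124/17  -288/17 ]
R4 <- R4 - (-364/341)*R3:  [       0        0        0  596/341  -204/31 ]
Row echelon form:
[ -3     -2        8       -3  |       -8 ]
[  0  -17/3    -64/3       12  |     37/3 ]
[  0      0  -341/17   144/17  |   165/17 ]
[  0      0        0  596/341  |  -204/31 ]

REF = [-3 -2 8 -3 -8; 0 -17/3 -64/3 12 37/3; 0 0 -341/17 144/17 165/17; 0 0 0 596/341 -204/31]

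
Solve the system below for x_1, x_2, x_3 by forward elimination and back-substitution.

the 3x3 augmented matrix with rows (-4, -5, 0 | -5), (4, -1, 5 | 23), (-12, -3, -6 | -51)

Forward elimination on [A|b]:
R2 <- R2 - (-1)*R1:  [  0  -6   5  18 ]
R3 <- R3 - (3)*R1:  [   0   12   -6  -36 ]
R3 <- R3 - (-2)*R2:  [ 0  0  4  0 ]
Row echelon form:
[ -4  -5  0  |  -5 ]
[  0  -6  5  |  18 ]
[  0   0  4  |   0 ]
Back-substitution:
x_3 = (0) / 4 = 0
x_2 = (18 - (5)*(0)) / -6 = -3
x_1 = (-5 - (-5)*(-3)) / -4 = 5

(5, -3, 0)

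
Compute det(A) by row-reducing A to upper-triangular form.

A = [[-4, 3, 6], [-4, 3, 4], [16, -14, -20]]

det(A) = 16

Forward elimination:
R2 <- R2 - (1)*R1:  [  0   0  -2 ]
R3 <- R3 - (-4)*R1:  [  0  -2   4 ]
R2 <-> R3   (pivot in column 2 was zero)
[ -4   3   6 ]
[  0  -2   4 ]
[  0   0  -2 ]
Upper-triangular form:
[ -4   3   6 ]
[  0  -2   4 ]
[  0   0  -2 ]
det(A) = (-1)^1 * (-4) * (-2) * (-2) = 16  (1 row swap -> sign -1)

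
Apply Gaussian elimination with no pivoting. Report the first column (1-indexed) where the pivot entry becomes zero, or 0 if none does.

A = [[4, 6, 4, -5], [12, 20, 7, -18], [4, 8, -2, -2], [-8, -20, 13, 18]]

first zero-pivot column = 0

Naive forward elimination:
R2 <- R2 - (3)*R1:  [  0   2  -5  -3 ]
R3 <- R3 - (1)*R1:  [  0   2  -6   3 ]
R4 <- R4 - (-2)*R1:  [  0  -8  21   8 ]
R3 <- R3 - (1)*R2:  [  0   0  -1   6 ]
R4 <- R4 - (-4)*R2:  [  0   0   1  -4 ]
R4 <- R4 - (-1)*R3:  [ 0  0  0  2 ]
All pivots nonzero; naive elimination completes without hitting a zero pivot.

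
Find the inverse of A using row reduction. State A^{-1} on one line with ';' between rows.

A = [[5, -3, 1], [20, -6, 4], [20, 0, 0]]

inverse = [0 0 1/20; -2/3 1/6 0; -1 1/2 -1/4]

Gauss-Jordan on [A | I]:
R1 <- (1/5)*R1:  [    1  -3/5   1/5  |   1/5     0     0 ]
R2 <- R2 - (20)*R1:  [  0   6   0  |  -4   1   0 ]
R3 <- R3 - (20)*R1:  [  0  12  -4  |  -4   0   1 ]
R2 <- (1/6)*R2:  [    0     1     0  |  -2/3   1/6     0 ]
R1 <- R1 - (-3/5)*R2:  [    1     0   1/5  |  -1/5  1/10     0 ]
R3 <- R3 - (12)*R2:  [  0   0  -4  |   4  -2   1 ]
R3 <- (1/-4)*R3:  [    0     0     1  |    -1   1/2  -1/4 ]
R1 <- R1 - (1/5)*R3:  [    1     0     0  |     0     0  1/20 ]
Right block of [I | A^{-1}] is the inverse:
[    0    0  1/20 ]
[ -2/3  1/6     0 ]
[   -1  1/2  -1/4 ]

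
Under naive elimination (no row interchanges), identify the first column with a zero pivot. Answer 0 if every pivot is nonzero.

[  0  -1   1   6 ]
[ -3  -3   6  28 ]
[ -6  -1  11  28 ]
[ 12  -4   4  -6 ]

Naive forward elimination:
Pivot entry (1,1) is zero but row 2 has -3 in column 1 -> naive elimination stops; a row interchange (e.g. R1 <-> R2) would be required here.

first zero-pivot column = 1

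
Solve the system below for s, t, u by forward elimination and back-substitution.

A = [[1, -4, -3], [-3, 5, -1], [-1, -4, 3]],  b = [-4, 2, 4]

Forward elimination on [A|b]:
R2 <- R2 - (-3)*R1:  [   0   -7  -10  -10 ]
R3 <- R3 - (-1)*R1:  [  0  -8   0   0 ]
R3 <- R3 - (8/7)*R2:  [    0     0  80/7  80/7 ]
Row echelon form:
[ 1  -4    -3  |    -4 ]
[ 0  -7   -10  |   -10 ]
[ 0   0  80/7  |  80/7 ]
Back-substitution:
u = (80/7) / (80/7) = 1
t = (-10 - (-10)*(1)) / -7 = 0
s = (-4 - (-4)*(0) - (-3)*(1)) / 1 = -1

(-1, 0, 1)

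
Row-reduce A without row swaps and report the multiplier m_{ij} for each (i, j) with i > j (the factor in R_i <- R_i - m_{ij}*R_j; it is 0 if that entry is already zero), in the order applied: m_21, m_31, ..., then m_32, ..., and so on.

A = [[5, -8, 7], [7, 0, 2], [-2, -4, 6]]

Forward elimination:
R2 <- R2 - (7/5)*R1:  [     0   56/5  -39/5 ]
R3 <- R3 - (-2/5)*R1:  [     0  -36/5   44/5 ]
R3 <- R3 - (-9/14)*R2:  [     0      0  53/14 ]
Multipliers (in order of application): m_{21} = 7/5, m_{31} = -2/5, m_{32} = -9/14

multipliers: 7/5, -2/5, -9/14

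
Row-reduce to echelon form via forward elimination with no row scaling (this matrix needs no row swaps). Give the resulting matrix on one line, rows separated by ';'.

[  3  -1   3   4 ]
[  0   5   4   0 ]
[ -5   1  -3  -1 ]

REF = [3 -1 3 4; 0 5 4 0; 0 0 38/15 17/3]

Forward elimination:
R3 <- R3 - (-5/3)*R1:  [    0  -2/3     2  17/3 ]
R3 <- R3 - (-2/15)*R2:  [     0      0  38/15   17/3 ]
Row echelon form:
[ 3  -1      3     4 ]
[ 0   5      4     0 ]
[ 0   0  38/15  17/3 ]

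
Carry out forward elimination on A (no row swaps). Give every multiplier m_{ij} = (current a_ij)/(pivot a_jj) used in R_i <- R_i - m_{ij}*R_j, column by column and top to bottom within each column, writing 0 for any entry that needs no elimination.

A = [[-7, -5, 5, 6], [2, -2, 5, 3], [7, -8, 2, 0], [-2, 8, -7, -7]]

Forward elimination:
R2 <- R2 - (-2/7)*R1:  [     0  -24/7   45/7   33/7 ]
R3 <- R3 - (-1)*R1:  [   0  -13    7    6 ]
R4 <- R4 - (2/7)*R1:  [     0   66/7  -59/7  -61/7 ]
R3 <- R3 - (91/24)*R2:  [      0       0  -139/8   -95/8 ]
R4 <- R4 - (-11/4)*R2:  [    0     0  37/4  17/4 ]
R4 <- R4 - (-74/139)*R3:  [        0         0         0  -288/139 ]
Multipliers (in order of application): m_{21} = -2/7, m_{31} = -1, m_{41} = 2/7, m_{32} = 91/24, m_{42} = -11/4, m_{43} = -74/139

multipliers: -2/7, -1, 2/7, 91/24, -11/4, -74/139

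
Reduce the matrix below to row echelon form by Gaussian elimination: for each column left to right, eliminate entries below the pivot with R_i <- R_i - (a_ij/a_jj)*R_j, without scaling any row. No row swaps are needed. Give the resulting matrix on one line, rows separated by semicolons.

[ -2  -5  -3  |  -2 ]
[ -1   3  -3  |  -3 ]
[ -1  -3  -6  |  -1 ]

REF = [-2 -5 -3 -2; 0 11/2 -3/2 -2; 0 0 -51/11 -2/11]

Forward elimination:
R2 <- R2 - (1/2)*R1:  [    0  11/2  -3/2    -2 ]
R3 <- R3 - (1/2)*R1:  [    0  -1/2  -9/2     0 ]
R3 <- R3 - (-1/11)*R2:  [      0       0  -51/11   -2/11 ]
Row echelon form:
[ -2    -5      -3  |     -2 ]
[  0  11/2    -3/2  |     -2 ]
[  0     0  -51/11  |  -2/11 ]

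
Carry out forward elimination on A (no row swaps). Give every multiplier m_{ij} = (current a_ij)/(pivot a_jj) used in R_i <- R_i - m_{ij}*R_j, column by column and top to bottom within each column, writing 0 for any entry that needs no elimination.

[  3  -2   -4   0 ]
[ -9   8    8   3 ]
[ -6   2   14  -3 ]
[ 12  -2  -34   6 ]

Forward elimination:
R2 <- R2 - (-3)*R1:  [  0   2  -4   3 ]
R3 <- R3 - (-2)*R1:  [  0  -2   6  -3 ]
R4 <- R4 - (4)*R1:  [   0    6  -18    6 ]
R3 <- R3 - (-1)*R2:  [ 0  0  2  0 ]
R4 <- R4 - (3)*R2:  [  0   0  -6  -3 ]
R4 <- R4 - (-3)*R3:  [  0   0   0  -3 ]
Multipliers (in order of application): m_{21} = -3, m_{31} = -2, m_{41} = 4, m_{32} = -1, m_{42} = 3, m_{43} = -3

multipliers: -3, -2, 4, -1, 3, -3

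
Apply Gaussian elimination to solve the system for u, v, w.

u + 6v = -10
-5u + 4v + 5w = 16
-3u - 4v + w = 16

Forward elimination on [A|b]:
R2 <- R2 - (-5)*R1:  [   0   34    5  -34 ]
R3 <- R3 - (-3)*R1:  [   0   14    1  -14 ]
R3 <- R3 - (7/17)*R2:  [      0       0  -18/17       0 ]
Row echelon form:
[ 1   6       0  |  -10 ]
[ 0  34       5  |  -34 ]
[ 0   0  -18/17  |    0 ]
Back-substitution:
w = (0) / (-18/17) = 0
v = (-34 - (5)*(0)) / 34 = -1
u = (-10 - (6)*(-1)) / 1 = -4

(-4, -1, 0)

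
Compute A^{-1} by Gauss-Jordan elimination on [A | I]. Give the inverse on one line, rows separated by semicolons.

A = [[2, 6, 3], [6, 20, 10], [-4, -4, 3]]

inverse = [5 -3/2 0; -29/10 9/10 -1/10; 14/5 -4/5 1/5]

Gauss-Jordan on [A | I]:
R1 <- (1/2)*R1:  [   1    3  3/2  |  1/2    0    0 ]
R2 <- R2 - (6)*R1:  [  0   2   1  |  -3   1   0 ]
R3 <- R3 - (-4)*R1:  [ 0  8  9  |  2  0  1 ]
R2 <- (1/2)*R2:  [    0     1   1/2  |  -3/2   1/2     0 ]
R1 <- R1 - (3)*R2:  [    1     0     0  |     5  -3/2     0 ]
R3 <- R3 - (8)*R2:  [  0   0   5  |  14  -4   1 ]
R3 <- (1/5)*R3:  [    0     0     1  |  14/5  -4/5   1/5 ]
R2 <- R2 - (1/2)*R3:  [      0       1       0  |  -29/10    9/10   -1/10 ]
Right block of [I | A^{-1}] is the inverse:
[      5  -3/2      0 ]
[ -29/10  9/10  -1/10 ]
[   14/5  -4/5    1/5 ]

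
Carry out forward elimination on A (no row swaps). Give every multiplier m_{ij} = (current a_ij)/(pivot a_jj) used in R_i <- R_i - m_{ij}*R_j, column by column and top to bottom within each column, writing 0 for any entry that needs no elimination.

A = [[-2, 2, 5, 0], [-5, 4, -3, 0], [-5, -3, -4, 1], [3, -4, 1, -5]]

multipliers: 5/2, 5/2, -3/2, 8, 1, 48/215

Forward elimination:
R2 <- R2 - (5/2)*R1:  [     0     -1  -31/2      0 ]
R3 <- R3 - (5/2)*R1:  [     0     -8  -33/2      1 ]
R4 <- R4 - (-3/2)*R1:  [    0    -1  17/2    -5 ]
R3 <- R3 - (8)*R2:  [     0      0  215/2      1 ]
R4 <- R4 - (1)*R2:  [  0   0  24  -5 ]
R4 <- R4 - (48/215)*R3:  [         0          0          0  -1123/215 ]
Multipliers (in order of application): m_{21} = 5/2, m_{31} = 5/2, m_{41} = -3/2, m_{32} = 8, m_{42} = 1, m_{43} = 48/215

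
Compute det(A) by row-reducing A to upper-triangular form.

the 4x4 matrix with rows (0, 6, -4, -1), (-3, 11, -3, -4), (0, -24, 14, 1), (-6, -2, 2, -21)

Forward elimination:
R1 <-> R2   (pivot in column 1 was zero)
[ -3   11  -3   -4 ]
[  0    6  -4   -1 ]
[  0  -24  14    1 ]
[ -6   -2   2  -21 ]
R4 <- R4 - (2)*R1:  [   0  -24    8  -13 ]
R3 <- R3 - (-4)*R2:  [  0   0  -2  -3 ]
R4 <- R4 - (-4)*R2:  [   0    0   -8  -17 ]
R4 <- R4 - (4)*R3:  [  0   0   0  -5 ]
Upper-triangular form:
[ -3  11  -3  -4 ]
[  0   6  -4  -1 ]
[  0   0  -2  -3 ]
[  0   0   0  -5 ]
det(A) = (-1)^1 * (-3) * (6) * (-2) * (-5) = 180  (1 row swap -> sign -1)

det(A) = 180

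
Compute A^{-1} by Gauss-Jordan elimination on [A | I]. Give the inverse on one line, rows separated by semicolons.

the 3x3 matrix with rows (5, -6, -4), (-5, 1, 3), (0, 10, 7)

inverse = [23/125 -2/125 14/125; -7/25 -7/25 -1/25; 2/5 2/5 1/5]

Gauss-Jordan on [A | I]:
R1 <- (1/5)*R1:  [    1  -6/5  -4/5  |   1/5     0     0 ]
R2 <- R2 - (-5)*R1:  [  0  -5  -1  |   1   1   0 ]
R2 <- (1/-5)*R2:  [    0     1   1/5  |  -1/5  -1/5     0 ]
R1 <- R1 - (-6/5)*R2:  [      1       0  -14/25  |   -1/25   -6/25       0 ]
R3 <- R3 - (10)*R2:  [ 0  0  5  |  2  2  1 ]
R3 <- (1/5)*R3:  [   0    0    1  |  2/5  2/5  1/5 ]
R1 <- R1 - (-14/25)*R3:  [      1       0       0  |  23/125  -2/125  14/125 ]
R2 <- R2 - (1/5)*R3:  [     0      1      0  |  -7/25  -7/25  -1/25 ]
Right block of [I | A^{-1}] is the inverse:
[ 23/125  -2/125  14/125 ]
[  -7/25   -7/25   -1/25 ]
[    2/5     2/5     1/5 ]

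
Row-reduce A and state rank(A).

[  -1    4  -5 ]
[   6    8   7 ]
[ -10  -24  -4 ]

rank(A) = 2

Row reduction:
R2 <- R2 - (-6)*R1:  [   0   32  -23 ]
R3 <- R3 - (10)*R1:  [   0  -64   46 ]
R3 <- R3 - (-2)*R2:  [ 0  0  0 ]
Row echelon form:
[ -1   4   -5 ]
[  0  32  -23 ]
[  0   0    0 ]
Nonzero rows / pivot columns: 2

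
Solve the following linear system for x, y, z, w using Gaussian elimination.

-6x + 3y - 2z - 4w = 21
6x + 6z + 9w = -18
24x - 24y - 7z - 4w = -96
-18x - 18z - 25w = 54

(-3, 1, 0, 0)

Forward elimination on [A|b]:
R2 <- R2 - (-1)*R1:  [ 0  3  4  5  3 ]
R3 <- R3 - (-4)*R1:  [   0  -12  -15  -20  -12 ]
R4 <- R4 - (3)*R1:  [   0   -9  -12  -13   -9 ]
R3 <- R3 - (-4)*R2:  [ 0  0  1  0  0 ]
R4 <- R4 - (-3)*R2:  [ 0  0  0  2  0 ]
Row echelon form:
[ -6  3  -2  -4  |  21 ]
[  0  3   4   5  |   3 ]
[  0  0   1   0  |   0 ]
[  0  0   0   2  |   0 ]
Back-substitution:
w = (0) / 2 = 0
z = (0) / 1 = 0
y = (3 - (4)*(0) - (5)*(0)) / 3 = 1
x = (21 - (3)*(1) - (-2)*(0) - (-4)*(0)) / -6 = -3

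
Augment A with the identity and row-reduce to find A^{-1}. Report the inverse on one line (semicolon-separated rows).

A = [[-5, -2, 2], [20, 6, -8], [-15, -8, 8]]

Gauss-Jordan on [A | I]:
R1 <- (1/-5)*R1:  [    1   2/5  -2/5  |  -1/5     0     0 ]
R2 <- R2 - (20)*R1:  [  0  -2   0  |   4   1   0 ]
R3 <- R3 - (-15)*R1:  [  0  -2   2  |  -3   0   1 ]
R2 <- (1/-2)*R2:  [    0     1     0  |    -2  -1/2     0 ]
R1 <- R1 - (2/5)*R2:  [    1     0  -2/5  |   3/5   1/5     0 ]
R3 <- R3 - (-2)*R2:  [  0   0   2  |  -7  -1   1 ]
R3 <- (1/2)*R3:  [    0     0     1  |  -7/2  -1/2   1/2 ]
R1 <- R1 - (-2/5)*R3:  [    1     0     0  |  -4/5     0   1/5 ]
Right block of [I | A^{-1}] is the inverse:
[ -4/5     0  1/5 ]
[   -2  -1/2    0 ]
[ -7/2  -1/2  1/2 ]

inverse = [-4/5 0 1/5; -2 -1/2 0; -7/2 -1/2 1/2]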